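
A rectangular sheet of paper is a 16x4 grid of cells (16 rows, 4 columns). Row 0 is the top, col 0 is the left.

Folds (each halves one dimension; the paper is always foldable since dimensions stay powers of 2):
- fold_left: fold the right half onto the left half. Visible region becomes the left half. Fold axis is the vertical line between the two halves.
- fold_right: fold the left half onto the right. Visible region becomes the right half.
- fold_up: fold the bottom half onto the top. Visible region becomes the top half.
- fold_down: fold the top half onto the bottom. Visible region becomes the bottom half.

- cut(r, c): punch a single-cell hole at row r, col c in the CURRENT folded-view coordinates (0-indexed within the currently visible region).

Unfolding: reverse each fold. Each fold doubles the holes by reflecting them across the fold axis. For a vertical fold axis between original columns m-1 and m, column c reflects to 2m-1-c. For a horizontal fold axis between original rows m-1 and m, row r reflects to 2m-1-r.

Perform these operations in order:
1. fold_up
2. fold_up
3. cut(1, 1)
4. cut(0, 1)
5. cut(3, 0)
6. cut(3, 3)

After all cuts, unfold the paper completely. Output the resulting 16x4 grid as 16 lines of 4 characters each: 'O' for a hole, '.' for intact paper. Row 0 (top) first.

Op 1 fold_up: fold axis h@8; visible region now rows[0,8) x cols[0,4) = 8x4
Op 2 fold_up: fold axis h@4; visible region now rows[0,4) x cols[0,4) = 4x4
Op 3 cut(1, 1): punch at orig (1,1); cuts so far [(1, 1)]; region rows[0,4) x cols[0,4) = 4x4
Op 4 cut(0, 1): punch at orig (0,1); cuts so far [(0, 1), (1, 1)]; region rows[0,4) x cols[0,4) = 4x4
Op 5 cut(3, 0): punch at orig (3,0); cuts so far [(0, 1), (1, 1), (3, 0)]; region rows[0,4) x cols[0,4) = 4x4
Op 6 cut(3, 3): punch at orig (3,3); cuts so far [(0, 1), (1, 1), (3, 0), (3, 3)]; region rows[0,4) x cols[0,4) = 4x4
Unfold 1 (reflect across h@4): 8 holes -> [(0, 1), (1, 1), (3, 0), (3, 3), (4, 0), (4, 3), (6, 1), (7, 1)]
Unfold 2 (reflect across h@8): 16 holes -> [(0, 1), (1, 1), (3, 0), (3, 3), (4, 0), (4, 3), (6, 1), (7, 1), (8, 1), (9, 1), (11, 0), (11, 3), (12, 0), (12, 3), (14, 1), (15, 1)]

Answer: .O..
.O..
....
O..O
O..O
....
.O..
.O..
.O..
.O..
....
O..O
O..O
....
.O..
.O..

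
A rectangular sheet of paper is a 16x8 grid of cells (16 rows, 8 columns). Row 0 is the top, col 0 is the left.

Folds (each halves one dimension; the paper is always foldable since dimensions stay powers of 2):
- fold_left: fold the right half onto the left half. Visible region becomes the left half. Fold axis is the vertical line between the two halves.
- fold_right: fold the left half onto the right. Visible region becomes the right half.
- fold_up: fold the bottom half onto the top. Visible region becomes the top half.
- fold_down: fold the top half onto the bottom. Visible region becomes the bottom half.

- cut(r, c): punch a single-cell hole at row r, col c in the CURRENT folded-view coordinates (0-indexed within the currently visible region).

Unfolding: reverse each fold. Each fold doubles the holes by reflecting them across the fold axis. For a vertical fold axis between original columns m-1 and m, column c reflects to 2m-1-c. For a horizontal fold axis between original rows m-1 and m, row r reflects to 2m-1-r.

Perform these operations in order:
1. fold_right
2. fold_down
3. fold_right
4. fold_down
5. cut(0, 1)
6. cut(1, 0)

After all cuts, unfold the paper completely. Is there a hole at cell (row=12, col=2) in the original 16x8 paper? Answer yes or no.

Op 1 fold_right: fold axis v@4; visible region now rows[0,16) x cols[4,8) = 16x4
Op 2 fold_down: fold axis h@8; visible region now rows[8,16) x cols[4,8) = 8x4
Op 3 fold_right: fold axis v@6; visible region now rows[8,16) x cols[6,8) = 8x2
Op 4 fold_down: fold axis h@12; visible region now rows[12,16) x cols[6,8) = 4x2
Op 5 cut(0, 1): punch at orig (12,7); cuts so far [(12, 7)]; region rows[12,16) x cols[6,8) = 4x2
Op 6 cut(1, 0): punch at orig (13,6); cuts so far [(12, 7), (13, 6)]; region rows[12,16) x cols[6,8) = 4x2
Unfold 1 (reflect across h@12): 4 holes -> [(10, 6), (11, 7), (12, 7), (13, 6)]
Unfold 2 (reflect across v@6): 8 holes -> [(10, 5), (10, 6), (11, 4), (11, 7), (12, 4), (12, 7), (13, 5), (13, 6)]
Unfold 3 (reflect across h@8): 16 holes -> [(2, 5), (2, 6), (3, 4), (3, 7), (4, 4), (4, 7), (5, 5), (5, 6), (10, 5), (10, 6), (11, 4), (11, 7), (12, 4), (12, 7), (13, 5), (13, 6)]
Unfold 4 (reflect across v@4): 32 holes -> [(2, 1), (2, 2), (2, 5), (2, 6), (3, 0), (3, 3), (3, 4), (3, 7), (4, 0), (4, 3), (4, 4), (4, 7), (5, 1), (5, 2), (5, 5), (5, 6), (10, 1), (10, 2), (10, 5), (10, 6), (11, 0), (11, 3), (11, 4), (11, 7), (12, 0), (12, 3), (12, 4), (12, 7), (13, 1), (13, 2), (13, 5), (13, 6)]
Holes: [(2, 1), (2, 2), (2, 5), (2, 6), (3, 0), (3, 3), (3, 4), (3, 7), (4, 0), (4, 3), (4, 4), (4, 7), (5, 1), (5, 2), (5, 5), (5, 6), (10, 1), (10, 2), (10, 5), (10, 6), (11, 0), (11, 3), (11, 4), (11, 7), (12, 0), (12, 3), (12, 4), (12, 7), (13, 1), (13, 2), (13, 5), (13, 6)]

Answer: no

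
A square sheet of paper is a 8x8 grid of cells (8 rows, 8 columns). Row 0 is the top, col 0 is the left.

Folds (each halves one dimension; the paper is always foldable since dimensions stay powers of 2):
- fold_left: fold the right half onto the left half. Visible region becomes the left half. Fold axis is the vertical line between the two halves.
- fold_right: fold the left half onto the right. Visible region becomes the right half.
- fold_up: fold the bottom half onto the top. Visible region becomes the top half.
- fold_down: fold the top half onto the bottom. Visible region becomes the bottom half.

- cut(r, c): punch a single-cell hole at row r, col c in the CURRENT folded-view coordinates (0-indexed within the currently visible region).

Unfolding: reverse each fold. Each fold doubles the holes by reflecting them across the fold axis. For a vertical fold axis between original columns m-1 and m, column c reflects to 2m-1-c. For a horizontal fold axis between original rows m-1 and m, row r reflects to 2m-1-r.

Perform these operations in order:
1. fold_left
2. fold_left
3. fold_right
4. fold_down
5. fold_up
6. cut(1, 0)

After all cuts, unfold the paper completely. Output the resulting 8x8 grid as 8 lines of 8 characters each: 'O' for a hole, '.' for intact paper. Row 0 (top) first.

Answer: ........
OOOOOOOO
OOOOOOOO
........
........
OOOOOOOO
OOOOOOOO
........

Derivation:
Op 1 fold_left: fold axis v@4; visible region now rows[0,8) x cols[0,4) = 8x4
Op 2 fold_left: fold axis v@2; visible region now rows[0,8) x cols[0,2) = 8x2
Op 3 fold_right: fold axis v@1; visible region now rows[0,8) x cols[1,2) = 8x1
Op 4 fold_down: fold axis h@4; visible region now rows[4,8) x cols[1,2) = 4x1
Op 5 fold_up: fold axis h@6; visible region now rows[4,6) x cols[1,2) = 2x1
Op 6 cut(1, 0): punch at orig (5,1); cuts so far [(5, 1)]; region rows[4,6) x cols[1,2) = 2x1
Unfold 1 (reflect across h@6): 2 holes -> [(5, 1), (6, 1)]
Unfold 2 (reflect across h@4): 4 holes -> [(1, 1), (2, 1), (5, 1), (6, 1)]
Unfold 3 (reflect across v@1): 8 holes -> [(1, 0), (1, 1), (2, 0), (2, 1), (5, 0), (5, 1), (6, 0), (6, 1)]
Unfold 4 (reflect across v@2): 16 holes -> [(1, 0), (1, 1), (1, 2), (1, 3), (2, 0), (2, 1), (2, 2), (2, 3), (5, 0), (5, 1), (5, 2), (5, 3), (6, 0), (6, 1), (6, 2), (6, 3)]
Unfold 5 (reflect across v@4): 32 holes -> [(1, 0), (1, 1), (1, 2), (1, 3), (1, 4), (1, 5), (1, 6), (1, 7), (2, 0), (2, 1), (2, 2), (2, 3), (2, 4), (2, 5), (2, 6), (2, 7), (5, 0), (5, 1), (5, 2), (5, 3), (5, 4), (5, 5), (5, 6), (5, 7), (6, 0), (6, 1), (6, 2), (6, 3), (6, 4), (6, 5), (6, 6), (6, 7)]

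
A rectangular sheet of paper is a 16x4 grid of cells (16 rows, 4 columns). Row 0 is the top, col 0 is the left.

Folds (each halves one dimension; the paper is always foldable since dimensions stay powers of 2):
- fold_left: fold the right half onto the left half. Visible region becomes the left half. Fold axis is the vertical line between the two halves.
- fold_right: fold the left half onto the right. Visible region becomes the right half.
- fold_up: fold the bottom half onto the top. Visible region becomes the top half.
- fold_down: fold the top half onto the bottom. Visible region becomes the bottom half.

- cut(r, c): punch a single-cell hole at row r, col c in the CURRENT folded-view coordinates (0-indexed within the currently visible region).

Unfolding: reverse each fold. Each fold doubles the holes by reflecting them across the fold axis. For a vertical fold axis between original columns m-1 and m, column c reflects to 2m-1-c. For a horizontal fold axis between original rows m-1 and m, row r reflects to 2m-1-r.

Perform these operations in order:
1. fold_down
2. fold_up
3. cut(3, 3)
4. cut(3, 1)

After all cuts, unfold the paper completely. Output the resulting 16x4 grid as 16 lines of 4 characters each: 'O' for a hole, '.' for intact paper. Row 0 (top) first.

Answer: ....
....
....
.O.O
.O.O
....
....
....
....
....
....
.O.O
.O.O
....
....
....

Derivation:
Op 1 fold_down: fold axis h@8; visible region now rows[8,16) x cols[0,4) = 8x4
Op 2 fold_up: fold axis h@12; visible region now rows[8,12) x cols[0,4) = 4x4
Op 3 cut(3, 3): punch at orig (11,3); cuts so far [(11, 3)]; region rows[8,12) x cols[0,4) = 4x4
Op 4 cut(3, 1): punch at orig (11,1); cuts so far [(11, 1), (11, 3)]; region rows[8,12) x cols[0,4) = 4x4
Unfold 1 (reflect across h@12): 4 holes -> [(11, 1), (11, 3), (12, 1), (12, 3)]
Unfold 2 (reflect across h@8): 8 holes -> [(3, 1), (3, 3), (4, 1), (4, 3), (11, 1), (11, 3), (12, 1), (12, 3)]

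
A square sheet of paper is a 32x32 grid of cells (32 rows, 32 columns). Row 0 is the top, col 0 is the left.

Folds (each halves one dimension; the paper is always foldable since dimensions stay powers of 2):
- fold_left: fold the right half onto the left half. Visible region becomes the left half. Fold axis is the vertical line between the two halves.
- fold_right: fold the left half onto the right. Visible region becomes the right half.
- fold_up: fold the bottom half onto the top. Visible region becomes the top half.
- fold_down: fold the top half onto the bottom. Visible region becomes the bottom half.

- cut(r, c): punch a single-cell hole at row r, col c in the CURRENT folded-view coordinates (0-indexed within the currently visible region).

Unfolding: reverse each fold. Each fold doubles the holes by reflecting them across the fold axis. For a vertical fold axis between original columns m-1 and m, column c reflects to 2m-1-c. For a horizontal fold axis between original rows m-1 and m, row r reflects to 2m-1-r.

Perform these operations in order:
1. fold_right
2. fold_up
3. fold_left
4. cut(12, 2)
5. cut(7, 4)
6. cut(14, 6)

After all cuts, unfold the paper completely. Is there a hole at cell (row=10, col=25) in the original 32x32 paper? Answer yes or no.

Op 1 fold_right: fold axis v@16; visible region now rows[0,32) x cols[16,32) = 32x16
Op 2 fold_up: fold axis h@16; visible region now rows[0,16) x cols[16,32) = 16x16
Op 3 fold_left: fold axis v@24; visible region now rows[0,16) x cols[16,24) = 16x8
Op 4 cut(12, 2): punch at orig (12,18); cuts so far [(12, 18)]; region rows[0,16) x cols[16,24) = 16x8
Op 5 cut(7, 4): punch at orig (7,20); cuts so far [(7, 20), (12, 18)]; region rows[0,16) x cols[16,24) = 16x8
Op 6 cut(14, 6): punch at orig (14,22); cuts so far [(7, 20), (12, 18), (14, 22)]; region rows[0,16) x cols[16,24) = 16x8
Unfold 1 (reflect across v@24): 6 holes -> [(7, 20), (7, 27), (12, 18), (12, 29), (14, 22), (14, 25)]
Unfold 2 (reflect across h@16): 12 holes -> [(7, 20), (7, 27), (12, 18), (12, 29), (14, 22), (14, 25), (17, 22), (17, 25), (19, 18), (19, 29), (24, 20), (24, 27)]
Unfold 3 (reflect across v@16): 24 holes -> [(7, 4), (7, 11), (7, 20), (7, 27), (12, 2), (12, 13), (12, 18), (12, 29), (14, 6), (14, 9), (14, 22), (14, 25), (17, 6), (17, 9), (17, 22), (17, 25), (19, 2), (19, 13), (19, 18), (19, 29), (24, 4), (24, 11), (24, 20), (24, 27)]
Holes: [(7, 4), (7, 11), (7, 20), (7, 27), (12, 2), (12, 13), (12, 18), (12, 29), (14, 6), (14, 9), (14, 22), (14, 25), (17, 6), (17, 9), (17, 22), (17, 25), (19, 2), (19, 13), (19, 18), (19, 29), (24, 4), (24, 11), (24, 20), (24, 27)]

Answer: no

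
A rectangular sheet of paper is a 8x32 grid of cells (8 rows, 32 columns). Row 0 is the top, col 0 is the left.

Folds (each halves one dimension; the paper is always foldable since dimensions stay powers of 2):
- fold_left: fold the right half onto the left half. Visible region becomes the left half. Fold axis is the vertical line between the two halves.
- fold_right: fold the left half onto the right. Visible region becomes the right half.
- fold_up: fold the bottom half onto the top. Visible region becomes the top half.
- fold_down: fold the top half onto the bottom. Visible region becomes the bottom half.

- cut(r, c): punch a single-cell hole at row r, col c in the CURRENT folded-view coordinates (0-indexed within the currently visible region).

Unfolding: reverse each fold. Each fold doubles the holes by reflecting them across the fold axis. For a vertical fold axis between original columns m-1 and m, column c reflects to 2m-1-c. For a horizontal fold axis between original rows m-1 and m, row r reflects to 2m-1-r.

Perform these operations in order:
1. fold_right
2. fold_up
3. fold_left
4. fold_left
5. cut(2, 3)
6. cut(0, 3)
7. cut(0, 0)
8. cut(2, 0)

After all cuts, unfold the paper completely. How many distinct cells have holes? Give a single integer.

Answer: 64

Derivation:
Op 1 fold_right: fold axis v@16; visible region now rows[0,8) x cols[16,32) = 8x16
Op 2 fold_up: fold axis h@4; visible region now rows[0,4) x cols[16,32) = 4x16
Op 3 fold_left: fold axis v@24; visible region now rows[0,4) x cols[16,24) = 4x8
Op 4 fold_left: fold axis v@20; visible region now rows[0,4) x cols[16,20) = 4x4
Op 5 cut(2, 3): punch at orig (2,19); cuts so far [(2, 19)]; region rows[0,4) x cols[16,20) = 4x4
Op 6 cut(0, 3): punch at orig (0,19); cuts so far [(0, 19), (2, 19)]; region rows[0,4) x cols[16,20) = 4x4
Op 7 cut(0, 0): punch at orig (0,16); cuts so far [(0, 16), (0, 19), (2, 19)]; region rows[0,4) x cols[16,20) = 4x4
Op 8 cut(2, 0): punch at orig (2,16); cuts so far [(0, 16), (0, 19), (2, 16), (2, 19)]; region rows[0,4) x cols[16,20) = 4x4
Unfold 1 (reflect across v@20): 8 holes -> [(0, 16), (0, 19), (0, 20), (0, 23), (2, 16), (2, 19), (2, 20), (2, 23)]
Unfold 2 (reflect across v@24): 16 holes -> [(0, 16), (0, 19), (0, 20), (0, 23), (0, 24), (0, 27), (0, 28), (0, 31), (2, 16), (2, 19), (2, 20), (2, 23), (2, 24), (2, 27), (2, 28), (2, 31)]
Unfold 3 (reflect across h@4): 32 holes -> [(0, 16), (0, 19), (0, 20), (0, 23), (0, 24), (0, 27), (0, 28), (0, 31), (2, 16), (2, 19), (2, 20), (2, 23), (2, 24), (2, 27), (2, 28), (2, 31), (5, 16), (5, 19), (5, 20), (5, 23), (5, 24), (5, 27), (5, 28), (5, 31), (7, 16), (7, 19), (7, 20), (7, 23), (7, 24), (7, 27), (7, 28), (7, 31)]
Unfold 4 (reflect across v@16): 64 holes -> [(0, 0), (0, 3), (0, 4), (0, 7), (0, 8), (0, 11), (0, 12), (0, 15), (0, 16), (0, 19), (0, 20), (0, 23), (0, 24), (0, 27), (0, 28), (0, 31), (2, 0), (2, 3), (2, 4), (2, 7), (2, 8), (2, 11), (2, 12), (2, 15), (2, 16), (2, 19), (2, 20), (2, 23), (2, 24), (2, 27), (2, 28), (2, 31), (5, 0), (5, 3), (5, 4), (5, 7), (5, 8), (5, 11), (5, 12), (5, 15), (5, 16), (5, 19), (5, 20), (5, 23), (5, 24), (5, 27), (5, 28), (5, 31), (7, 0), (7, 3), (7, 4), (7, 7), (7, 8), (7, 11), (7, 12), (7, 15), (7, 16), (7, 19), (7, 20), (7, 23), (7, 24), (7, 27), (7, 28), (7, 31)]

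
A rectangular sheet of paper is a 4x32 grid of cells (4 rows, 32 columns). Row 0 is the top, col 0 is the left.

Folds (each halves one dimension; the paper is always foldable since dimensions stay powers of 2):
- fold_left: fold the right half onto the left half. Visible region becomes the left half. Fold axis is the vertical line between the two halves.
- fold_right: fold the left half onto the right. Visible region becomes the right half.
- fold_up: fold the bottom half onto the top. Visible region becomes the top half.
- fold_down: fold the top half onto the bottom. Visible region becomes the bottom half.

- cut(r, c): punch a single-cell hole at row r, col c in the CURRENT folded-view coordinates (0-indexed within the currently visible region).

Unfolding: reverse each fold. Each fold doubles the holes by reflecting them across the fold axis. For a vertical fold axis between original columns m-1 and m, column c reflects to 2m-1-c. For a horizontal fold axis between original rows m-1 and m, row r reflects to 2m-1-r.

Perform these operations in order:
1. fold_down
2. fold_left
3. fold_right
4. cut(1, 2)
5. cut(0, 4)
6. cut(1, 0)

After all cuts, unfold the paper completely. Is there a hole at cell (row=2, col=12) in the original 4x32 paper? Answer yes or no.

Answer: yes

Derivation:
Op 1 fold_down: fold axis h@2; visible region now rows[2,4) x cols[0,32) = 2x32
Op 2 fold_left: fold axis v@16; visible region now rows[2,4) x cols[0,16) = 2x16
Op 3 fold_right: fold axis v@8; visible region now rows[2,4) x cols[8,16) = 2x8
Op 4 cut(1, 2): punch at orig (3,10); cuts so far [(3, 10)]; region rows[2,4) x cols[8,16) = 2x8
Op 5 cut(0, 4): punch at orig (2,12); cuts so far [(2, 12), (3, 10)]; region rows[2,4) x cols[8,16) = 2x8
Op 6 cut(1, 0): punch at orig (3,8); cuts so far [(2, 12), (3, 8), (3, 10)]; region rows[2,4) x cols[8,16) = 2x8
Unfold 1 (reflect across v@8): 6 holes -> [(2, 3), (2, 12), (3, 5), (3, 7), (3, 8), (3, 10)]
Unfold 2 (reflect across v@16): 12 holes -> [(2, 3), (2, 12), (2, 19), (2, 28), (3, 5), (3, 7), (3, 8), (3, 10), (3, 21), (3, 23), (3, 24), (3, 26)]
Unfold 3 (reflect across h@2): 24 holes -> [(0, 5), (0, 7), (0, 8), (0, 10), (0, 21), (0, 23), (0, 24), (0, 26), (1, 3), (1, 12), (1, 19), (1, 28), (2, 3), (2, 12), (2, 19), (2, 28), (3, 5), (3, 7), (3, 8), (3, 10), (3, 21), (3, 23), (3, 24), (3, 26)]
Holes: [(0, 5), (0, 7), (0, 8), (0, 10), (0, 21), (0, 23), (0, 24), (0, 26), (1, 3), (1, 12), (1, 19), (1, 28), (2, 3), (2, 12), (2, 19), (2, 28), (3, 5), (3, 7), (3, 8), (3, 10), (3, 21), (3, 23), (3, 24), (3, 26)]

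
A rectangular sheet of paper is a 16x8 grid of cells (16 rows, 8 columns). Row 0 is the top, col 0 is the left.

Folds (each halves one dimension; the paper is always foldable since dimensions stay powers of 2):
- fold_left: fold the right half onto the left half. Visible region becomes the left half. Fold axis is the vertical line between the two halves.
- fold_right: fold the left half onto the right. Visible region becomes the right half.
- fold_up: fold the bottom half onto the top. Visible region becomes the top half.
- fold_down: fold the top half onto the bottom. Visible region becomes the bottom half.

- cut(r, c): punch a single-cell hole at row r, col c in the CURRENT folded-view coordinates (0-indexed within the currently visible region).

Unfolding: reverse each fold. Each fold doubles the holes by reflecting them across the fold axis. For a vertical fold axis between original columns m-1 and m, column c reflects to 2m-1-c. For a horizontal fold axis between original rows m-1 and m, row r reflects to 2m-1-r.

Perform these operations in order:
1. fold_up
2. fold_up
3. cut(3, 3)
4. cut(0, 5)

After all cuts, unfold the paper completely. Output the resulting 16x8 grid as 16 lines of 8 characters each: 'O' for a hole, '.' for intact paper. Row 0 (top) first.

Answer: .....O..
........
........
...O....
...O....
........
........
.....O..
.....O..
........
........
...O....
...O....
........
........
.....O..

Derivation:
Op 1 fold_up: fold axis h@8; visible region now rows[0,8) x cols[0,8) = 8x8
Op 2 fold_up: fold axis h@4; visible region now rows[0,4) x cols[0,8) = 4x8
Op 3 cut(3, 3): punch at orig (3,3); cuts so far [(3, 3)]; region rows[0,4) x cols[0,8) = 4x8
Op 4 cut(0, 5): punch at orig (0,5); cuts so far [(0, 5), (3, 3)]; region rows[0,4) x cols[0,8) = 4x8
Unfold 1 (reflect across h@4): 4 holes -> [(0, 5), (3, 3), (4, 3), (7, 5)]
Unfold 2 (reflect across h@8): 8 holes -> [(0, 5), (3, 3), (4, 3), (7, 5), (8, 5), (11, 3), (12, 3), (15, 5)]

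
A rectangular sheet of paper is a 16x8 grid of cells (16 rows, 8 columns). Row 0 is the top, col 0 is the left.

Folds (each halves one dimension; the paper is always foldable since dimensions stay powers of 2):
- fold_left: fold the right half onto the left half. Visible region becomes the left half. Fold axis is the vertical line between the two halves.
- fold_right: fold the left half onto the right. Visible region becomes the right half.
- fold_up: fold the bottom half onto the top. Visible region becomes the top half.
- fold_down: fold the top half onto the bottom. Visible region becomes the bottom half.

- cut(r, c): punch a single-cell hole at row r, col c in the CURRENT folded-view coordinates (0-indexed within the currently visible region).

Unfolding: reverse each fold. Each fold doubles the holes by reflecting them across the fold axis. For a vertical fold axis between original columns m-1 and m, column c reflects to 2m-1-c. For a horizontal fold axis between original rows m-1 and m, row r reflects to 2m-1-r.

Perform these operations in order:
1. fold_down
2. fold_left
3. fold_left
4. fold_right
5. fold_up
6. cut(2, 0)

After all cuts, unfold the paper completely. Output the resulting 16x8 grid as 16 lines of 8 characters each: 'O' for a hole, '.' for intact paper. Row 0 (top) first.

Answer: ........
........
OOOOOOOO
........
........
OOOOOOOO
........
........
........
........
OOOOOOOO
........
........
OOOOOOOO
........
........

Derivation:
Op 1 fold_down: fold axis h@8; visible region now rows[8,16) x cols[0,8) = 8x8
Op 2 fold_left: fold axis v@4; visible region now rows[8,16) x cols[0,4) = 8x4
Op 3 fold_left: fold axis v@2; visible region now rows[8,16) x cols[0,2) = 8x2
Op 4 fold_right: fold axis v@1; visible region now rows[8,16) x cols[1,2) = 8x1
Op 5 fold_up: fold axis h@12; visible region now rows[8,12) x cols[1,2) = 4x1
Op 6 cut(2, 0): punch at orig (10,1); cuts so far [(10, 1)]; region rows[8,12) x cols[1,2) = 4x1
Unfold 1 (reflect across h@12): 2 holes -> [(10, 1), (13, 1)]
Unfold 2 (reflect across v@1): 4 holes -> [(10, 0), (10, 1), (13, 0), (13, 1)]
Unfold 3 (reflect across v@2): 8 holes -> [(10, 0), (10, 1), (10, 2), (10, 3), (13, 0), (13, 1), (13, 2), (13, 3)]
Unfold 4 (reflect across v@4): 16 holes -> [(10, 0), (10, 1), (10, 2), (10, 3), (10, 4), (10, 5), (10, 6), (10, 7), (13, 0), (13, 1), (13, 2), (13, 3), (13, 4), (13, 5), (13, 6), (13, 7)]
Unfold 5 (reflect across h@8): 32 holes -> [(2, 0), (2, 1), (2, 2), (2, 3), (2, 4), (2, 5), (2, 6), (2, 7), (5, 0), (5, 1), (5, 2), (5, 3), (5, 4), (5, 5), (5, 6), (5, 7), (10, 0), (10, 1), (10, 2), (10, 3), (10, 4), (10, 5), (10, 6), (10, 7), (13, 0), (13, 1), (13, 2), (13, 3), (13, 4), (13, 5), (13, 6), (13, 7)]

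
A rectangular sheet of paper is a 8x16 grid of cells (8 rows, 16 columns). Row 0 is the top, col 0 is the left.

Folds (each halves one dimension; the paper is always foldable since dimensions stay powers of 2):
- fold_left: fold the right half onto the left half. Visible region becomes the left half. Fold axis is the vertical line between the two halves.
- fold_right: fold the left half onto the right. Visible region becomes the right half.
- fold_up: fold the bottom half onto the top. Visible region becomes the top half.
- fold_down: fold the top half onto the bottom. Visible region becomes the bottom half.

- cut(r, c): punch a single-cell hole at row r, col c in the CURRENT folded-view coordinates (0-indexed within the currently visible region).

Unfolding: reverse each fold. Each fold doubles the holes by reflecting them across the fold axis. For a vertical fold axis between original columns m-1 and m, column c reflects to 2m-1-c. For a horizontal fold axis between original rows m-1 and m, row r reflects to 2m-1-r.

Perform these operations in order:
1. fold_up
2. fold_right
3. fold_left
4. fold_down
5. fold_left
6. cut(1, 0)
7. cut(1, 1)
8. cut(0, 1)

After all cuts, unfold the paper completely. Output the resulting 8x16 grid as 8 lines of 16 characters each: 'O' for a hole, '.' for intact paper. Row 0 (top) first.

Op 1 fold_up: fold axis h@4; visible region now rows[0,4) x cols[0,16) = 4x16
Op 2 fold_right: fold axis v@8; visible region now rows[0,4) x cols[8,16) = 4x8
Op 3 fold_left: fold axis v@12; visible region now rows[0,4) x cols[8,12) = 4x4
Op 4 fold_down: fold axis h@2; visible region now rows[2,4) x cols[8,12) = 2x4
Op 5 fold_left: fold axis v@10; visible region now rows[2,4) x cols[8,10) = 2x2
Op 6 cut(1, 0): punch at orig (3,8); cuts so far [(3, 8)]; region rows[2,4) x cols[8,10) = 2x2
Op 7 cut(1, 1): punch at orig (3,9); cuts so far [(3, 8), (3, 9)]; region rows[2,4) x cols[8,10) = 2x2
Op 8 cut(0, 1): punch at orig (2,9); cuts so far [(2, 9), (3, 8), (3, 9)]; region rows[2,4) x cols[8,10) = 2x2
Unfold 1 (reflect across v@10): 6 holes -> [(2, 9), (2, 10), (3, 8), (3, 9), (3, 10), (3, 11)]
Unfold 2 (reflect across h@2): 12 holes -> [(0, 8), (0, 9), (0, 10), (0, 11), (1, 9), (1, 10), (2, 9), (2, 10), (3, 8), (3, 9), (3, 10), (3, 11)]
Unfold 3 (reflect across v@12): 24 holes -> [(0, 8), (0, 9), (0, 10), (0, 11), (0, 12), (0, 13), (0, 14), (0, 15), (1, 9), (1, 10), (1, 13), (1, 14), (2, 9), (2, 10), (2, 13), (2, 14), (3, 8), (3, 9), (3, 10), (3, 11), (3, 12), (3, 13), (3, 14), (3, 15)]
Unfold 4 (reflect across v@8): 48 holes -> [(0, 0), (0, 1), (0, 2), (0, 3), (0, 4), (0, 5), (0, 6), (0, 7), (0, 8), (0, 9), (0, 10), (0, 11), (0, 12), (0, 13), (0, 14), (0, 15), (1, 1), (1, 2), (1, 5), (1, 6), (1, 9), (1, 10), (1, 13), (1, 14), (2, 1), (2, 2), (2, 5), (2, 6), (2, 9), (2, 10), (2, 13), (2, 14), (3, 0), (3, 1), (3, 2), (3, 3), (3, 4), (3, 5), (3, 6), (3, 7), (3, 8), (3, 9), (3, 10), (3, 11), (3, 12), (3, 13), (3, 14), (3, 15)]
Unfold 5 (reflect across h@4): 96 holes -> [(0, 0), (0, 1), (0, 2), (0, 3), (0, 4), (0, 5), (0, 6), (0, 7), (0, 8), (0, 9), (0, 10), (0, 11), (0, 12), (0, 13), (0, 14), (0, 15), (1, 1), (1, 2), (1, 5), (1, 6), (1, 9), (1, 10), (1, 13), (1, 14), (2, 1), (2, 2), (2, 5), (2, 6), (2, 9), (2, 10), (2, 13), (2, 14), (3, 0), (3, 1), (3, 2), (3, 3), (3, 4), (3, 5), (3, 6), (3, 7), (3, 8), (3, 9), (3, 10), (3, 11), (3, 12), (3, 13), (3, 14), (3, 15), (4, 0), (4, 1), (4, 2), (4, 3), (4, 4), (4, 5), (4, 6), (4, 7), (4, 8), (4, 9), (4, 10), (4, 11), (4, 12), (4, 13), (4, 14), (4, 15), (5, 1), (5, 2), (5, 5), (5, 6), (5, 9), (5, 10), (5, 13), (5, 14), (6, 1), (6, 2), (6, 5), (6, 6), (6, 9), (6, 10), (6, 13), (6, 14), (7, 0), (7, 1), (7, 2), (7, 3), (7, 4), (7, 5), (7, 6), (7, 7), (7, 8), (7, 9), (7, 10), (7, 11), (7, 12), (7, 13), (7, 14), (7, 15)]

Answer: OOOOOOOOOOOOOOOO
.OO..OO..OO..OO.
.OO..OO..OO..OO.
OOOOOOOOOOOOOOOO
OOOOOOOOOOOOOOOO
.OO..OO..OO..OO.
.OO..OO..OO..OO.
OOOOOOOOOOOOOOOO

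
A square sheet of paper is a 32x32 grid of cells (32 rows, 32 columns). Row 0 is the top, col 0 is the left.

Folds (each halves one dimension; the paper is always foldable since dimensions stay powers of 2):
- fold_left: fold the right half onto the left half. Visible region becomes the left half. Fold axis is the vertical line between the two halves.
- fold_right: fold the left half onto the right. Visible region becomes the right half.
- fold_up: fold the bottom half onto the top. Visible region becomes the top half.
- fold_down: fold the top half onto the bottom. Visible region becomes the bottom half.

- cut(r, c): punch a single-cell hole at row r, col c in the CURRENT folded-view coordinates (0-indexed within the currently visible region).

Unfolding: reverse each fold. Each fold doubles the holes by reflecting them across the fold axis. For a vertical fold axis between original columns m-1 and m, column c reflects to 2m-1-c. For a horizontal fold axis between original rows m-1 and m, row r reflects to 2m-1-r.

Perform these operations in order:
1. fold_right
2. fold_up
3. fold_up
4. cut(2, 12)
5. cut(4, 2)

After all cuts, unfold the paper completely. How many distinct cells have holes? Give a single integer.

Op 1 fold_right: fold axis v@16; visible region now rows[0,32) x cols[16,32) = 32x16
Op 2 fold_up: fold axis h@16; visible region now rows[0,16) x cols[16,32) = 16x16
Op 3 fold_up: fold axis h@8; visible region now rows[0,8) x cols[16,32) = 8x16
Op 4 cut(2, 12): punch at orig (2,28); cuts so far [(2, 28)]; region rows[0,8) x cols[16,32) = 8x16
Op 5 cut(4, 2): punch at orig (4,18); cuts so far [(2, 28), (4, 18)]; region rows[0,8) x cols[16,32) = 8x16
Unfold 1 (reflect across h@8): 4 holes -> [(2, 28), (4, 18), (11, 18), (13, 28)]
Unfold 2 (reflect across h@16): 8 holes -> [(2, 28), (4, 18), (11, 18), (13, 28), (18, 28), (20, 18), (27, 18), (29, 28)]
Unfold 3 (reflect across v@16): 16 holes -> [(2, 3), (2, 28), (4, 13), (4, 18), (11, 13), (11, 18), (13, 3), (13, 28), (18, 3), (18, 28), (20, 13), (20, 18), (27, 13), (27, 18), (29, 3), (29, 28)]

Answer: 16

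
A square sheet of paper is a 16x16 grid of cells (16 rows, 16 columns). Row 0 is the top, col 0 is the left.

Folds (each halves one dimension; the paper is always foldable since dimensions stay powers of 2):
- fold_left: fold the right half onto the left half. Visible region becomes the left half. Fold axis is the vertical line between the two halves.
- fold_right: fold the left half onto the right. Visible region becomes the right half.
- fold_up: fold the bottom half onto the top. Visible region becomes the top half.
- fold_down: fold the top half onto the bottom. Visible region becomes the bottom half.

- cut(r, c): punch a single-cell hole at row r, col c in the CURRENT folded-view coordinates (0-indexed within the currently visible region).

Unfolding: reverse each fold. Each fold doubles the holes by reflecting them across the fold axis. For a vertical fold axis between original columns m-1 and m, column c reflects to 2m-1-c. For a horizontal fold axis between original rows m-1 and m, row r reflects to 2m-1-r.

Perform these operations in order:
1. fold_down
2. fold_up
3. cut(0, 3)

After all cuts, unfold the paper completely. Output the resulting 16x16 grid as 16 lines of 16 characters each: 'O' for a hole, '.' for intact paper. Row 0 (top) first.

Op 1 fold_down: fold axis h@8; visible region now rows[8,16) x cols[0,16) = 8x16
Op 2 fold_up: fold axis h@12; visible region now rows[8,12) x cols[0,16) = 4x16
Op 3 cut(0, 3): punch at orig (8,3); cuts so far [(8, 3)]; region rows[8,12) x cols[0,16) = 4x16
Unfold 1 (reflect across h@12): 2 holes -> [(8, 3), (15, 3)]
Unfold 2 (reflect across h@8): 4 holes -> [(0, 3), (7, 3), (8, 3), (15, 3)]

Answer: ...O............
................
................
................
................
................
................
...O............
...O............
................
................
................
................
................
................
...O............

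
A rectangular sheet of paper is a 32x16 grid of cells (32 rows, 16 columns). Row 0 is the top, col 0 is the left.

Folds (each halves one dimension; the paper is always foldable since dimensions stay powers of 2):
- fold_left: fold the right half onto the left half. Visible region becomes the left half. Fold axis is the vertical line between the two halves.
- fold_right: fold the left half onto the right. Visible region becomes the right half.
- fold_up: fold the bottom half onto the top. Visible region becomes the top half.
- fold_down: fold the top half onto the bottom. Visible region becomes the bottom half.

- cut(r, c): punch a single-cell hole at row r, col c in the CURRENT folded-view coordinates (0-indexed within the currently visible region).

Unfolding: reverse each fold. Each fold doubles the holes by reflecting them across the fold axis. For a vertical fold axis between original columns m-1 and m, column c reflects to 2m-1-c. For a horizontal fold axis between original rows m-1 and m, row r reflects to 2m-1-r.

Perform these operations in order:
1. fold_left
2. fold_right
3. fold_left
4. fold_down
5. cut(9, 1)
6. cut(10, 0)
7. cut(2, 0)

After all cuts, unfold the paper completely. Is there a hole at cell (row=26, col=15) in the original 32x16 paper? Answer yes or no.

Op 1 fold_left: fold axis v@8; visible region now rows[0,32) x cols[0,8) = 32x8
Op 2 fold_right: fold axis v@4; visible region now rows[0,32) x cols[4,8) = 32x4
Op 3 fold_left: fold axis v@6; visible region now rows[0,32) x cols[4,6) = 32x2
Op 4 fold_down: fold axis h@16; visible region now rows[16,32) x cols[4,6) = 16x2
Op 5 cut(9, 1): punch at orig (25,5); cuts so far [(25, 5)]; region rows[16,32) x cols[4,6) = 16x2
Op 6 cut(10, 0): punch at orig (26,4); cuts so far [(25, 5), (26, 4)]; region rows[16,32) x cols[4,6) = 16x2
Op 7 cut(2, 0): punch at orig (18,4); cuts so far [(18, 4), (25, 5), (26, 4)]; region rows[16,32) x cols[4,6) = 16x2
Unfold 1 (reflect across h@16): 6 holes -> [(5, 4), (6, 5), (13, 4), (18, 4), (25, 5), (26, 4)]
Unfold 2 (reflect across v@6): 12 holes -> [(5, 4), (5, 7), (6, 5), (6, 6), (13, 4), (13, 7), (18, 4), (18, 7), (25, 5), (25, 6), (26, 4), (26, 7)]
Unfold 3 (reflect across v@4): 24 holes -> [(5, 0), (5, 3), (5, 4), (5, 7), (6, 1), (6, 2), (6, 5), (6, 6), (13, 0), (13, 3), (13, 4), (13, 7), (18, 0), (18, 3), (18, 4), (18, 7), (25, 1), (25, 2), (25, 5), (25, 6), (26, 0), (26, 3), (26, 4), (26, 7)]
Unfold 4 (reflect across v@8): 48 holes -> [(5, 0), (5, 3), (5, 4), (5, 7), (5, 8), (5, 11), (5, 12), (5, 15), (6, 1), (6, 2), (6, 5), (6, 6), (6, 9), (6, 10), (6, 13), (6, 14), (13, 0), (13, 3), (13, 4), (13, 7), (13, 8), (13, 11), (13, 12), (13, 15), (18, 0), (18, 3), (18, 4), (18, 7), (18, 8), (18, 11), (18, 12), (18, 15), (25, 1), (25, 2), (25, 5), (25, 6), (25, 9), (25, 10), (25, 13), (25, 14), (26, 0), (26, 3), (26, 4), (26, 7), (26, 8), (26, 11), (26, 12), (26, 15)]
Holes: [(5, 0), (5, 3), (5, 4), (5, 7), (5, 8), (5, 11), (5, 12), (5, 15), (6, 1), (6, 2), (6, 5), (6, 6), (6, 9), (6, 10), (6, 13), (6, 14), (13, 0), (13, 3), (13, 4), (13, 7), (13, 8), (13, 11), (13, 12), (13, 15), (18, 0), (18, 3), (18, 4), (18, 7), (18, 8), (18, 11), (18, 12), (18, 15), (25, 1), (25, 2), (25, 5), (25, 6), (25, 9), (25, 10), (25, 13), (25, 14), (26, 0), (26, 3), (26, 4), (26, 7), (26, 8), (26, 11), (26, 12), (26, 15)]

Answer: yes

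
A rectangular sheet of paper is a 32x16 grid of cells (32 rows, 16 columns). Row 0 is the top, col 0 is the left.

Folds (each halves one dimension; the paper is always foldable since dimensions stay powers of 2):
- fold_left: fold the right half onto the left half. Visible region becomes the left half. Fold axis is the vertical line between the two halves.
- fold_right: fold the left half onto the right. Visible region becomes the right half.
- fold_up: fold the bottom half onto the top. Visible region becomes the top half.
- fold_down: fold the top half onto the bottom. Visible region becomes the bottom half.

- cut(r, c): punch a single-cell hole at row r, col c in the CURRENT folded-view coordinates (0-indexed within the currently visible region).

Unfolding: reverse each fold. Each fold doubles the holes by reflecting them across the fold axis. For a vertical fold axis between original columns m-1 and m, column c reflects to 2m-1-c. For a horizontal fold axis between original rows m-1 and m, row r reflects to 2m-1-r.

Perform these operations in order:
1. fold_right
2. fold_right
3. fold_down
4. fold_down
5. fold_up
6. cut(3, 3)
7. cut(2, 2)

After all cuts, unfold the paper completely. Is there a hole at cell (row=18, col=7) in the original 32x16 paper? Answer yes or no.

Answer: no

Derivation:
Op 1 fold_right: fold axis v@8; visible region now rows[0,32) x cols[8,16) = 32x8
Op 2 fold_right: fold axis v@12; visible region now rows[0,32) x cols[12,16) = 32x4
Op 3 fold_down: fold axis h@16; visible region now rows[16,32) x cols[12,16) = 16x4
Op 4 fold_down: fold axis h@24; visible region now rows[24,32) x cols[12,16) = 8x4
Op 5 fold_up: fold axis h@28; visible region now rows[24,28) x cols[12,16) = 4x4
Op 6 cut(3, 3): punch at orig (27,15); cuts so far [(27, 15)]; region rows[24,28) x cols[12,16) = 4x4
Op 7 cut(2, 2): punch at orig (26,14); cuts so far [(26, 14), (27, 15)]; region rows[24,28) x cols[12,16) = 4x4
Unfold 1 (reflect across h@28): 4 holes -> [(26, 14), (27, 15), (28, 15), (29, 14)]
Unfold 2 (reflect across h@24): 8 holes -> [(18, 14), (19, 15), (20, 15), (21, 14), (26, 14), (27, 15), (28, 15), (29, 14)]
Unfold 3 (reflect across h@16): 16 holes -> [(2, 14), (3, 15), (4, 15), (5, 14), (10, 14), (11, 15), (12, 15), (13, 14), (18, 14), (19, 15), (20, 15), (21, 14), (26, 14), (27, 15), (28, 15), (29, 14)]
Unfold 4 (reflect across v@12): 32 holes -> [(2, 9), (2, 14), (3, 8), (3, 15), (4, 8), (4, 15), (5, 9), (5, 14), (10, 9), (10, 14), (11, 8), (11, 15), (12, 8), (12, 15), (13, 9), (13, 14), (18, 9), (18, 14), (19, 8), (19, 15), (20, 8), (20, 15), (21, 9), (21, 14), (26, 9), (26, 14), (27, 8), (27, 15), (28, 8), (28, 15), (29, 9), (29, 14)]
Unfold 5 (reflect across v@8): 64 holes -> [(2, 1), (2, 6), (2, 9), (2, 14), (3, 0), (3, 7), (3, 8), (3, 15), (4, 0), (4, 7), (4, 8), (4, 15), (5, 1), (5, 6), (5, 9), (5, 14), (10, 1), (10, 6), (10, 9), (10, 14), (11, 0), (11, 7), (11, 8), (11, 15), (12, 0), (12, 7), (12, 8), (12, 15), (13, 1), (13, 6), (13, 9), (13, 14), (18, 1), (18, 6), (18, 9), (18, 14), (19, 0), (19, 7), (19, 8), (19, 15), (20, 0), (20, 7), (20, 8), (20, 15), (21, 1), (21, 6), (21, 9), (21, 14), (26, 1), (26, 6), (26, 9), (26, 14), (27, 0), (27, 7), (27, 8), (27, 15), (28, 0), (28, 7), (28, 8), (28, 15), (29, 1), (29, 6), (29, 9), (29, 14)]
Holes: [(2, 1), (2, 6), (2, 9), (2, 14), (3, 0), (3, 7), (3, 8), (3, 15), (4, 0), (4, 7), (4, 8), (4, 15), (5, 1), (5, 6), (5, 9), (5, 14), (10, 1), (10, 6), (10, 9), (10, 14), (11, 0), (11, 7), (11, 8), (11, 15), (12, 0), (12, 7), (12, 8), (12, 15), (13, 1), (13, 6), (13, 9), (13, 14), (18, 1), (18, 6), (18, 9), (18, 14), (19, 0), (19, 7), (19, 8), (19, 15), (20, 0), (20, 7), (20, 8), (20, 15), (21, 1), (21, 6), (21, 9), (21, 14), (26, 1), (26, 6), (26, 9), (26, 14), (27, 0), (27, 7), (27, 8), (27, 15), (28, 0), (28, 7), (28, 8), (28, 15), (29, 1), (29, 6), (29, 9), (29, 14)]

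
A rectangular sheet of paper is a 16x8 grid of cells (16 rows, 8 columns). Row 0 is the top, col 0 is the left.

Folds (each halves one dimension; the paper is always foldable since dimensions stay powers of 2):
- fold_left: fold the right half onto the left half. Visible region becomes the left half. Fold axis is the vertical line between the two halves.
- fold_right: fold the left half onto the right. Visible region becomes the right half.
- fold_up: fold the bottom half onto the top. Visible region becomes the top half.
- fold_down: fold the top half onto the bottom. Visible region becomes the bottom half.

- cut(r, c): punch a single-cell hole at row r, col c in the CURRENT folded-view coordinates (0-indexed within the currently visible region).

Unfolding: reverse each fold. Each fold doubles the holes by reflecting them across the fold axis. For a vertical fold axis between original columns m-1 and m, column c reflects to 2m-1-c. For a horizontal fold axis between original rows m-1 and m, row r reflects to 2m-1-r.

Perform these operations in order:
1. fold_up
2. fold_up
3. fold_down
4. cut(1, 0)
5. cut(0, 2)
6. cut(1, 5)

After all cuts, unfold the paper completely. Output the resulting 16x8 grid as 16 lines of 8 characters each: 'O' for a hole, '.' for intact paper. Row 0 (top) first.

Op 1 fold_up: fold axis h@8; visible region now rows[0,8) x cols[0,8) = 8x8
Op 2 fold_up: fold axis h@4; visible region now rows[0,4) x cols[0,8) = 4x8
Op 3 fold_down: fold axis h@2; visible region now rows[2,4) x cols[0,8) = 2x8
Op 4 cut(1, 0): punch at orig (3,0); cuts so far [(3, 0)]; region rows[2,4) x cols[0,8) = 2x8
Op 5 cut(0, 2): punch at orig (2,2); cuts so far [(2, 2), (3, 0)]; region rows[2,4) x cols[0,8) = 2x8
Op 6 cut(1, 5): punch at orig (3,5); cuts so far [(2, 2), (3, 0), (3, 5)]; region rows[2,4) x cols[0,8) = 2x8
Unfold 1 (reflect across h@2): 6 holes -> [(0, 0), (0, 5), (1, 2), (2, 2), (3, 0), (3, 5)]
Unfold 2 (reflect across h@4): 12 holes -> [(0, 0), (0, 5), (1, 2), (2, 2), (3, 0), (3, 5), (4, 0), (4, 5), (5, 2), (6, 2), (7, 0), (7, 5)]
Unfold 3 (reflect across h@8): 24 holes -> [(0, 0), (0, 5), (1, 2), (2, 2), (3, 0), (3, 5), (4, 0), (4, 5), (5, 2), (6, 2), (7, 0), (7, 5), (8, 0), (8, 5), (9, 2), (10, 2), (11, 0), (11, 5), (12, 0), (12, 5), (13, 2), (14, 2), (15, 0), (15, 5)]

Answer: O....O..
..O.....
..O.....
O....O..
O....O..
..O.....
..O.....
O....O..
O....O..
..O.....
..O.....
O....O..
O....O..
..O.....
..O.....
O....O..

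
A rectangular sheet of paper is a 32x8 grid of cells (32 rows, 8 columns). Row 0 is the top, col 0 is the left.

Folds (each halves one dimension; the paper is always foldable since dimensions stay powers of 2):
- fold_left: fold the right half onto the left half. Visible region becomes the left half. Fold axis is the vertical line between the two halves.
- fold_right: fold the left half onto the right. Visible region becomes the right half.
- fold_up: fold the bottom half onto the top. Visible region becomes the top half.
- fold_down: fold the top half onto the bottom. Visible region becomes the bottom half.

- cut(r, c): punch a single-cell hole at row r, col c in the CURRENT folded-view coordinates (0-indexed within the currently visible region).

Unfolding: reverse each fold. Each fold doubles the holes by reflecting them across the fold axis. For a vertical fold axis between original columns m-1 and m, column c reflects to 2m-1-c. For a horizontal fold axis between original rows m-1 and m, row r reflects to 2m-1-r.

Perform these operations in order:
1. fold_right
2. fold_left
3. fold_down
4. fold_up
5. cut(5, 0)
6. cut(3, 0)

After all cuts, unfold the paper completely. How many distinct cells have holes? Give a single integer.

Answer: 32

Derivation:
Op 1 fold_right: fold axis v@4; visible region now rows[0,32) x cols[4,8) = 32x4
Op 2 fold_left: fold axis v@6; visible region now rows[0,32) x cols[4,6) = 32x2
Op 3 fold_down: fold axis h@16; visible region now rows[16,32) x cols[4,6) = 16x2
Op 4 fold_up: fold axis h@24; visible region now rows[16,24) x cols[4,6) = 8x2
Op 5 cut(5, 0): punch at orig (21,4); cuts so far [(21, 4)]; region rows[16,24) x cols[4,6) = 8x2
Op 6 cut(3, 0): punch at orig (19,4); cuts so far [(19, 4), (21, 4)]; region rows[16,24) x cols[4,6) = 8x2
Unfold 1 (reflect across h@24): 4 holes -> [(19, 4), (21, 4), (26, 4), (28, 4)]
Unfold 2 (reflect across h@16): 8 holes -> [(3, 4), (5, 4), (10, 4), (12, 4), (19, 4), (21, 4), (26, 4), (28, 4)]
Unfold 3 (reflect across v@6): 16 holes -> [(3, 4), (3, 7), (5, 4), (5, 7), (10, 4), (10, 7), (12, 4), (12, 7), (19, 4), (19, 7), (21, 4), (21, 7), (26, 4), (26, 7), (28, 4), (28, 7)]
Unfold 4 (reflect across v@4): 32 holes -> [(3, 0), (3, 3), (3, 4), (3, 7), (5, 0), (5, 3), (5, 4), (5, 7), (10, 0), (10, 3), (10, 4), (10, 7), (12, 0), (12, 3), (12, 4), (12, 7), (19, 0), (19, 3), (19, 4), (19, 7), (21, 0), (21, 3), (21, 4), (21, 7), (26, 0), (26, 3), (26, 4), (26, 7), (28, 0), (28, 3), (28, 4), (28, 7)]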